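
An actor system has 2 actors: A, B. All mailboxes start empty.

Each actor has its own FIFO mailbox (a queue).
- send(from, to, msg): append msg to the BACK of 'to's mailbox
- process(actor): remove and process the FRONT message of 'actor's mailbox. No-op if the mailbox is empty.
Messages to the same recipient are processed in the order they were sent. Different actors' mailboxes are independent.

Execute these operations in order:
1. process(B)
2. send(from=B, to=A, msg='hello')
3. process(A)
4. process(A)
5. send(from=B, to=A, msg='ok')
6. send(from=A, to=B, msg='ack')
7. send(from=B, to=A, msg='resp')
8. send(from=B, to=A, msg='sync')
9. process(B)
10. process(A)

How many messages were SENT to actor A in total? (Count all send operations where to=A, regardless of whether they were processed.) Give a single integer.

After 1 (process(B)): A:[] B:[]
After 2 (send(from=B, to=A, msg='hello')): A:[hello] B:[]
After 3 (process(A)): A:[] B:[]
After 4 (process(A)): A:[] B:[]
After 5 (send(from=B, to=A, msg='ok')): A:[ok] B:[]
After 6 (send(from=A, to=B, msg='ack')): A:[ok] B:[ack]
After 7 (send(from=B, to=A, msg='resp')): A:[ok,resp] B:[ack]
After 8 (send(from=B, to=A, msg='sync')): A:[ok,resp,sync] B:[ack]
After 9 (process(B)): A:[ok,resp,sync] B:[]
After 10 (process(A)): A:[resp,sync] B:[]

Answer: 4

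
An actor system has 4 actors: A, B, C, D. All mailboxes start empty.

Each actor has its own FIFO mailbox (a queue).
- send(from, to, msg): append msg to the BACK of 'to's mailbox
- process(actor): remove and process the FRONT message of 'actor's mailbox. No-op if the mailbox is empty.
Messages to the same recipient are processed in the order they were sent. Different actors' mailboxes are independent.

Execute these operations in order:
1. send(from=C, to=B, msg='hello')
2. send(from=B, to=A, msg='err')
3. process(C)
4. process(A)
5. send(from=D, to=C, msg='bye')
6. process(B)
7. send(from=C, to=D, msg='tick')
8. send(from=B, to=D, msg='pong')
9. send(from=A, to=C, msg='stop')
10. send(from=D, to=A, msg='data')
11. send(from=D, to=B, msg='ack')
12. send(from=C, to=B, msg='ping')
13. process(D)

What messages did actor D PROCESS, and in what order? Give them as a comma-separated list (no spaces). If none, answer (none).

Answer: tick

Derivation:
After 1 (send(from=C, to=B, msg='hello')): A:[] B:[hello] C:[] D:[]
After 2 (send(from=B, to=A, msg='err')): A:[err] B:[hello] C:[] D:[]
After 3 (process(C)): A:[err] B:[hello] C:[] D:[]
After 4 (process(A)): A:[] B:[hello] C:[] D:[]
After 5 (send(from=D, to=C, msg='bye')): A:[] B:[hello] C:[bye] D:[]
After 6 (process(B)): A:[] B:[] C:[bye] D:[]
After 7 (send(from=C, to=D, msg='tick')): A:[] B:[] C:[bye] D:[tick]
After 8 (send(from=B, to=D, msg='pong')): A:[] B:[] C:[bye] D:[tick,pong]
After 9 (send(from=A, to=C, msg='stop')): A:[] B:[] C:[bye,stop] D:[tick,pong]
After 10 (send(from=D, to=A, msg='data')): A:[data] B:[] C:[bye,stop] D:[tick,pong]
After 11 (send(from=D, to=B, msg='ack')): A:[data] B:[ack] C:[bye,stop] D:[tick,pong]
After 12 (send(from=C, to=B, msg='ping')): A:[data] B:[ack,ping] C:[bye,stop] D:[tick,pong]
After 13 (process(D)): A:[data] B:[ack,ping] C:[bye,stop] D:[pong]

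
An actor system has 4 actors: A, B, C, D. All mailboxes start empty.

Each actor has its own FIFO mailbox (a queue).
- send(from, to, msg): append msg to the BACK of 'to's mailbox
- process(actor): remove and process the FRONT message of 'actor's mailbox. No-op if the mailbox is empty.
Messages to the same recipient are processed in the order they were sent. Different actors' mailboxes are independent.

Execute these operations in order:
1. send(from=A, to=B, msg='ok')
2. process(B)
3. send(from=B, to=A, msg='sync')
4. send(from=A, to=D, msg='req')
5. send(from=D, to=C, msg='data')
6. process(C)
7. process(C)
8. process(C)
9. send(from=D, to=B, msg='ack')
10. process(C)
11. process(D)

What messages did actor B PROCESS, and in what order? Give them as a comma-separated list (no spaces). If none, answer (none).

After 1 (send(from=A, to=B, msg='ok')): A:[] B:[ok] C:[] D:[]
After 2 (process(B)): A:[] B:[] C:[] D:[]
After 3 (send(from=B, to=A, msg='sync')): A:[sync] B:[] C:[] D:[]
After 4 (send(from=A, to=D, msg='req')): A:[sync] B:[] C:[] D:[req]
After 5 (send(from=D, to=C, msg='data')): A:[sync] B:[] C:[data] D:[req]
After 6 (process(C)): A:[sync] B:[] C:[] D:[req]
After 7 (process(C)): A:[sync] B:[] C:[] D:[req]
After 8 (process(C)): A:[sync] B:[] C:[] D:[req]
After 9 (send(from=D, to=B, msg='ack')): A:[sync] B:[ack] C:[] D:[req]
After 10 (process(C)): A:[sync] B:[ack] C:[] D:[req]
After 11 (process(D)): A:[sync] B:[ack] C:[] D:[]

Answer: ok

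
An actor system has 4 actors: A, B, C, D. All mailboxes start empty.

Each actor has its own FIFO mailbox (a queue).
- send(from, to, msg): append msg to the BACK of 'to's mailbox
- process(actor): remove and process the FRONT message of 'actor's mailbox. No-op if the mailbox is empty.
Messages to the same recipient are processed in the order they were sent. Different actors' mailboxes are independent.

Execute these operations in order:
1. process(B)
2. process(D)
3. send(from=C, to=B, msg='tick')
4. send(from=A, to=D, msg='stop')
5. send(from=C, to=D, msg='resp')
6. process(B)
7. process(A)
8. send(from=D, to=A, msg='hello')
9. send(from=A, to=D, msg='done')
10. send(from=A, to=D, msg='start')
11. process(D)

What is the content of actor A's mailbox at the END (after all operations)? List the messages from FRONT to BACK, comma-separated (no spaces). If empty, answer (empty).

After 1 (process(B)): A:[] B:[] C:[] D:[]
After 2 (process(D)): A:[] B:[] C:[] D:[]
After 3 (send(from=C, to=B, msg='tick')): A:[] B:[tick] C:[] D:[]
After 4 (send(from=A, to=D, msg='stop')): A:[] B:[tick] C:[] D:[stop]
After 5 (send(from=C, to=D, msg='resp')): A:[] B:[tick] C:[] D:[stop,resp]
After 6 (process(B)): A:[] B:[] C:[] D:[stop,resp]
After 7 (process(A)): A:[] B:[] C:[] D:[stop,resp]
After 8 (send(from=D, to=A, msg='hello')): A:[hello] B:[] C:[] D:[stop,resp]
After 9 (send(from=A, to=D, msg='done')): A:[hello] B:[] C:[] D:[stop,resp,done]
After 10 (send(from=A, to=D, msg='start')): A:[hello] B:[] C:[] D:[stop,resp,done,start]
After 11 (process(D)): A:[hello] B:[] C:[] D:[resp,done,start]

Answer: hello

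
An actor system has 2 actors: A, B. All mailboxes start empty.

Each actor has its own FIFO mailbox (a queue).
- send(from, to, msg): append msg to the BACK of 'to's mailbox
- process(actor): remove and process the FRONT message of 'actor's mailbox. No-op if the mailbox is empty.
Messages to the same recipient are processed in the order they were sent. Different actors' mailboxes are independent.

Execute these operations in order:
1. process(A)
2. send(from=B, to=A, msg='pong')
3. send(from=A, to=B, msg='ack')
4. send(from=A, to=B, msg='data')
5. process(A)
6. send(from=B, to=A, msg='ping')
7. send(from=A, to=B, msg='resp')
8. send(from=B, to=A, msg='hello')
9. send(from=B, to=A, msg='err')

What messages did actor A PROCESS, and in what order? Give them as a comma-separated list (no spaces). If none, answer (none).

Answer: pong

Derivation:
After 1 (process(A)): A:[] B:[]
After 2 (send(from=B, to=A, msg='pong')): A:[pong] B:[]
After 3 (send(from=A, to=B, msg='ack')): A:[pong] B:[ack]
After 4 (send(from=A, to=B, msg='data')): A:[pong] B:[ack,data]
After 5 (process(A)): A:[] B:[ack,data]
After 6 (send(from=B, to=A, msg='ping')): A:[ping] B:[ack,data]
After 7 (send(from=A, to=B, msg='resp')): A:[ping] B:[ack,data,resp]
After 8 (send(from=B, to=A, msg='hello')): A:[ping,hello] B:[ack,data,resp]
After 9 (send(from=B, to=A, msg='err')): A:[ping,hello,err] B:[ack,data,resp]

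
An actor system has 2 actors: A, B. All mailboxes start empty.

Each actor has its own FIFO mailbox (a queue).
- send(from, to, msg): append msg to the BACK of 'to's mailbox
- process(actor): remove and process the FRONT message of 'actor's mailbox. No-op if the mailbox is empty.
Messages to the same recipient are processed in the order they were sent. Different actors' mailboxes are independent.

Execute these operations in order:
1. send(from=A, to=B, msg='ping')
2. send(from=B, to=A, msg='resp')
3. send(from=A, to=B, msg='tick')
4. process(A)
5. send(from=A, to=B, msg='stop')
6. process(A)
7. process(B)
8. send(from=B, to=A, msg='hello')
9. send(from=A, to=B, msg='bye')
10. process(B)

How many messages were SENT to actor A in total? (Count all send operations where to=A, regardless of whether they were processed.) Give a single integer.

Answer: 2

Derivation:
After 1 (send(from=A, to=B, msg='ping')): A:[] B:[ping]
After 2 (send(from=B, to=A, msg='resp')): A:[resp] B:[ping]
After 3 (send(from=A, to=B, msg='tick')): A:[resp] B:[ping,tick]
After 4 (process(A)): A:[] B:[ping,tick]
After 5 (send(from=A, to=B, msg='stop')): A:[] B:[ping,tick,stop]
After 6 (process(A)): A:[] B:[ping,tick,stop]
After 7 (process(B)): A:[] B:[tick,stop]
After 8 (send(from=B, to=A, msg='hello')): A:[hello] B:[tick,stop]
After 9 (send(from=A, to=B, msg='bye')): A:[hello] B:[tick,stop,bye]
After 10 (process(B)): A:[hello] B:[stop,bye]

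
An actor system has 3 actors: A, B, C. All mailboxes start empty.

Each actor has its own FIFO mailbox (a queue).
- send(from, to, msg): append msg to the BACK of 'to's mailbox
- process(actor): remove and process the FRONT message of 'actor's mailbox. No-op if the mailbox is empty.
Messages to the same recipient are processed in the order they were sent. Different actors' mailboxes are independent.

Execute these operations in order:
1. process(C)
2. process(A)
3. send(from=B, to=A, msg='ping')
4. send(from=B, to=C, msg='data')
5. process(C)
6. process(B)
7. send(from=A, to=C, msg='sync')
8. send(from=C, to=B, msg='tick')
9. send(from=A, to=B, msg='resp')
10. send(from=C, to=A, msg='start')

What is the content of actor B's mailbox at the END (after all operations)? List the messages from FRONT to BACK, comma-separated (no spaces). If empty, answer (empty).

After 1 (process(C)): A:[] B:[] C:[]
After 2 (process(A)): A:[] B:[] C:[]
After 3 (send(from=B, to=A, msg='ping')): A:[ping] B:[] C:[]
After 4 (send(from=B, to=C, msg='data')): A:[ping] B:[] C:[data]
After 5 (process(C)): A:[ping] B:[] C:[]
After 6 (process(B)): A:[ping] B:[] C:[]
After 7 (send(from=A, to=C, msg='sync')): A:[ping] B:[] C:[sync]
After 8 (send(from=C, to=B, msg='tick')): A:[ping] B:[tick] C:[sync]
After 9 (send(from=A, to=B, msg='resp')): A:[ping] B:[tick,resp] C:[sync]
After 10 (send(from=C, to=A, msg='start')): A:[ping,start] B:[tick,resp] C:[sync]

Answer: tick,resp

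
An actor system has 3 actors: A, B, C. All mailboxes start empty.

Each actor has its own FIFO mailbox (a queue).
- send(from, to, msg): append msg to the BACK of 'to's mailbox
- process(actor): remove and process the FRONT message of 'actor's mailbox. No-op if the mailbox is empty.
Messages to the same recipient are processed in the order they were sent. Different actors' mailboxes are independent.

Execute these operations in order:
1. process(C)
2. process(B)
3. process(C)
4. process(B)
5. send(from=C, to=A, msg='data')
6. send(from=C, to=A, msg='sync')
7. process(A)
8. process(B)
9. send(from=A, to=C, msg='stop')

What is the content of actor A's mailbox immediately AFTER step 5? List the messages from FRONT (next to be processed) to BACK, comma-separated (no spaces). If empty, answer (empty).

After 1 (process(C)): A:[] B:[] C:[]
After 2 (process(B)): A:[] B:[] C:[]
After 3 (process(C)): A:[] B:[] C:[]
After 4 (process(B)): A:[] B:[] C:[]
After 5 (send(from=C, to=A, msg='data')): A:[data] B:[] C:[]

data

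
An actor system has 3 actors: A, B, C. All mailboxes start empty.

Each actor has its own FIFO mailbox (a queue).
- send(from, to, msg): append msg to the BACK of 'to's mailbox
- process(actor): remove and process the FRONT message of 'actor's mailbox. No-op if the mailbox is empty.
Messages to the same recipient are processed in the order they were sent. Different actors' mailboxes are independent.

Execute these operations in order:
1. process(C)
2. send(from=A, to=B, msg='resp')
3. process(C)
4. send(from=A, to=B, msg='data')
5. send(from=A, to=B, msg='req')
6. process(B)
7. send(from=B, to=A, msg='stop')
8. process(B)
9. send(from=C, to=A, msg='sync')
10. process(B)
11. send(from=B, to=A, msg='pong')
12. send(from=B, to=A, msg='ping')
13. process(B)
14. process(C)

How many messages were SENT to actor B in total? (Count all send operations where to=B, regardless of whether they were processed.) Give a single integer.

After 1 (process(C)): A:[] B:[] C:[]
After 2 (send(from=A, to=B, msg='resp')): A:[] B:[resp] C:[]
After 3 (process(C)): A:[] B:[resp] C:[]
After 4 (send(from=A, to=B, msg='data')): A:[] B:[resp,data] C:[]
After 5 (send(from=A, to=B, msg='req')): A:[] B:[resp,data,req] C:[]
After 6 (process(B)): A:[] B:[data,req] C:[]
After 7 (send(from=B, to=A, msg='stop')): A:[stop] B:[data,req] C:[]
After 8 (process(B)): A:[stop] B:[req] C:[]
After 9 (send(from=C, to=A, msg='sync')): A:[stop,sync] B:[req] C:[]
After 10 (process(B)): A:[stop,sync] B:[] C:[]
After 11 (send(from=B, to=A, msg='pong')): A:[stop,sync,pong] B:[] C:[]
After 12 (send(from=B, to=A, msg='ping')): A:[stop,sync,pong,ping] B:[] C:[]
After 13 (process(B)): A:[stop,sync,pong,ping] B:[] C:[]
After 14 (process(C)): A:[stop,sync,pong,ping] B:[] C:[]

Answer: 3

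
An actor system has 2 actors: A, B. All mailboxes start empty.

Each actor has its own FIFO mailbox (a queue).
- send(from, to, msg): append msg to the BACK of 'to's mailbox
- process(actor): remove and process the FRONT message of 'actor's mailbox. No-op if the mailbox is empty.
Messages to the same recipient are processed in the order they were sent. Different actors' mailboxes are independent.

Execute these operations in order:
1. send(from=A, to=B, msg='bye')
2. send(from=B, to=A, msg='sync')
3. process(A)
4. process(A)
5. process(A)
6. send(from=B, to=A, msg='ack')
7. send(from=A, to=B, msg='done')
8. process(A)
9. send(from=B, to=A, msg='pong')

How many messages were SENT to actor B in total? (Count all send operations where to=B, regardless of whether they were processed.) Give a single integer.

Answer: 2

Derivation:
After 1 (send(from=A, to=B, msg='bye')): A:[] B:[bye]
After 2 (send(from=B, to=A, msg='sync')): A:[sync] B:[bye]
After 3 (process(A)): A:[] B:[bye]
After 4 (process(A)): A:[] B:[bye]
After 5 (process(A)): A:[] B:[bye]
After 6 (send(from=B, to=A, msg='ack')): A:[ack] B:[bye]
After 7 (send(from=A, to=B, msg='done')): A:[ack] B:[bye,done]
After 8 (process(A)): A:[] B:[bye,done]
After 9 (send(from=B, to=A, msg='pong')): A:[pong] B:[bye,done]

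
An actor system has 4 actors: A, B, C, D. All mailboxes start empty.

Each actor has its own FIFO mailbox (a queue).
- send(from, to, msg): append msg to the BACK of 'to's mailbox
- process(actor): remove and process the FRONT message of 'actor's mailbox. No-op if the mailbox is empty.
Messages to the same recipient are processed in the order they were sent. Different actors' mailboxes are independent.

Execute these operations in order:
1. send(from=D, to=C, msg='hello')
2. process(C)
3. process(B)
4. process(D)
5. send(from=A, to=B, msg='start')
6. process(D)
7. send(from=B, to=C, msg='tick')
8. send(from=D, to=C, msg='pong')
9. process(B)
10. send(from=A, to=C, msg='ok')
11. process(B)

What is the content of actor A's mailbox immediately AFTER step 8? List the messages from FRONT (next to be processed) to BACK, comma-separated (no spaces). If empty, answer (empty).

After 1 (send(from=D, to=C, msg='hello')): A:[] B:[] C:[hello] D:[]
After 2 (process(C)): A:[] B:[] C:[] D:[]
After 3 (process(B)): A:[] B:[] C:[] D:[]
After 4 (process(D)): A:[] B:[] C:[] D:[]
After 5 (send(from=A, to=B, msg='start')): A:[] B:[start] C:[] D:[]
After 6 (process(D)): A:[] B:[start] C:[] D:[]
After 7 (send(from=B, to=C, msg='tick')): A:[] B:[start] C:[tick] D:[]
After 8 (send(from=D, to=C, msg='pong')): A:[] B:[start] C:[tick,pong] D:[]

(empty)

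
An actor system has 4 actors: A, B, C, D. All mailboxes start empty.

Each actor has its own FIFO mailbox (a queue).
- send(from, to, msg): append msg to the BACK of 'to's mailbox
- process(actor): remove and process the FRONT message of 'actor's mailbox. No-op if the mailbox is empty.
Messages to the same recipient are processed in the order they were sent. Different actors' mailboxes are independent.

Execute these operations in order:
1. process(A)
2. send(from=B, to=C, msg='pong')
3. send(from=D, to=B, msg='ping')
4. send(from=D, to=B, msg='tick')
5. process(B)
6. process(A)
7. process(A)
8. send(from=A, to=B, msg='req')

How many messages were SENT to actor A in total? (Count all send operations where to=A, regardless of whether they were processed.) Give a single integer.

Answer: 0

Derivation:
After 1 (process(A)): A:[] B:[] C:[] D:[]
After 2 (send(from=B, to=C, msg='pong')): A:[] B:[] C:[pong] D:[]
After 3 (send(from=D, to=B, msg='ping')): A:[] B:[ping] C:[pong] D:[]
After 4 (send(from=D, to=B, msg='tick')): A:[] B:[ping,tick] C:[pong] D:[]
After 5 (process(B)): A:[] B:[tick] C:[pong] D:[]
After 6 (process(A)): A:[] B:[tick] C:[pong] D:[]
After 7 (process(A)): A:[] B:[tick] C:[pong] D:[]
After 8 (send(from=A, to=B, msg='req')): A:[] B:[tick,req] C:[pong] D:[]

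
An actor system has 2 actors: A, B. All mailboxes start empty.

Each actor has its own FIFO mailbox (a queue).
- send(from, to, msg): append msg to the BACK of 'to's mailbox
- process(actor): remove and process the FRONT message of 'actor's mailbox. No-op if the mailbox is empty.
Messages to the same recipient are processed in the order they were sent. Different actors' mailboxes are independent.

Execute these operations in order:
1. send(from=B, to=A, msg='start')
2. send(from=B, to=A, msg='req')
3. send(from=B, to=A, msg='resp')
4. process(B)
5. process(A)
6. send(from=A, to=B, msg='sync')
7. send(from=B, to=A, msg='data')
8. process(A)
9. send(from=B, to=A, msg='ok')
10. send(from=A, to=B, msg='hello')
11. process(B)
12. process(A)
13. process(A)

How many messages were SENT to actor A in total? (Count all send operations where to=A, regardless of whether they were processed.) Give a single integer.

Answer: 5

Derivation:
After 1 (send(from=B, to=A, msg='start')): A:[start] B:[]
After 2 (send(from=B, to=A, msg='req')): A:[start,req] B:[]
After 3 (send(from=B, to=A, msg='resp')): A:[start,req,resp] B:[]
After 4 (process(B)): A:[start,req,resp] B:[]
After 5 (process(A)): A:[req,resp] B:[]
After 6 (send(from=A, to=B, msg='sync')): A:[req,resp] B:[sync]
After 7 (send(from=B, to=A, msg='data')): A:[req,resp,data] B:[sync]
After 8 (process(A)): A:[resp,data] B:[sync]
After 9 (send(from=B, to=A, msg='ok')): A:[resp,data,ok] B:[sync]
After 10 (send(from=A, to=B, msg='hello')): A:[resp,data,ok] B:[sync,hello]
After 11 (process(B)): A:[resp,data,ok] B:[hello]
After 12 (process(A)): A:[data,ok] B:[hello]
After 13 (process(A)): A:[ok] B:[hello]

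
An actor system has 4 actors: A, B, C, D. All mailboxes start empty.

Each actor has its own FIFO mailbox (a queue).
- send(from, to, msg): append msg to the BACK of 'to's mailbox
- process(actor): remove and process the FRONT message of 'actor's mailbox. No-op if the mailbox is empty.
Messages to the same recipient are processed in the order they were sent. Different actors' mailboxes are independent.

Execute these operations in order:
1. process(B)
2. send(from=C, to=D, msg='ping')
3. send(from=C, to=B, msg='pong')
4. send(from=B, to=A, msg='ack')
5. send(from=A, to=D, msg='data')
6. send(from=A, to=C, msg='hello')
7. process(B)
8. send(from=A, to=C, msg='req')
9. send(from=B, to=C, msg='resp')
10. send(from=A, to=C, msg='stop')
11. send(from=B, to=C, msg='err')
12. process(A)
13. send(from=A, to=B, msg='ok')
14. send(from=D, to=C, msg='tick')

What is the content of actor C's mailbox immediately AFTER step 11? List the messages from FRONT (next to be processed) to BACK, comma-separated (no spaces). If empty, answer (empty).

After 1 (process(B)): A:[] B:[] C:[] D:[]
After 2 (send(from=C, to=D, msg='ping')): A:[] B:[] C:[] D:[ping]
After 3 (send(from=C, to=B, msg='pong')): A:[] B:[pong] C:[] D:[ping]
After 4 (send(from=B, to=A, msg='ack')): A:[ack] B:[pong] C:[] D:[ping]
After 5 (send(from=A, to=D, msg='data')): A:[ack] B:[pong] C:[] D:[ping,data]
After 6 (send(from=A, to=C, msg='hello')): A:[ack] B:[pong] C:[hello] D:[ping,data]
After 7 (process(B)): A:[ack] B:[] C:[hello] D:[ping,data]
After 8 (send(from=A, to=C, msg='req')): A:[ack] B:[] C:[hello,req] D:[ping,data]
After 9 (send(from=B, to=C, msg='resp')): A:[ack] B:[] C:[hello,req,resp] D:[ping,data]
After 10 (send(from=A, to=C, msg='stop')): A:[ack] B:[] C:[hello,req,resp,stop] D:[ping,data]
After 11 (send(from=B, to=C, msg='err')): A:[ack] B:[] C:[hello,req,resp,stop,err] D:[ping,data]

hello,req,resp,stop,err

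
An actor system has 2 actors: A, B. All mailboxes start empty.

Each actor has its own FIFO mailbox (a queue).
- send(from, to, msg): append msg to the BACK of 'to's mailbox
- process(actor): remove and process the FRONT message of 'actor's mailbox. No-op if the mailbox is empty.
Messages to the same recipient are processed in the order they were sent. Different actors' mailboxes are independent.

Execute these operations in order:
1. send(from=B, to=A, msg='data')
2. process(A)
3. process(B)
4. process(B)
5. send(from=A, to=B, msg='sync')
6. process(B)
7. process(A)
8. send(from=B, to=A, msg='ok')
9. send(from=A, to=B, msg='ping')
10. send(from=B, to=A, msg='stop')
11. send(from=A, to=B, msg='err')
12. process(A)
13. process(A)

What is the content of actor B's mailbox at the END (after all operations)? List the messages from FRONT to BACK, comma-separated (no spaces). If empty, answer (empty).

Answer: ping,err

Derivation:
After 1 (send(from=B, to=A, msg='data')): A:[data] B:[]
After 2 (process(A)): A:[] B:[]
After 3 (process(B)): A:[] B:[]
After 4 (process(B)): A:[] B:[]
After 5 (send(from=A, to=B, msg='sync')): A:[] B:[sync]
After 6 (process(B)): A:[] B:[]
After 7 (process(A)): A:[] B:[]
After 8 (send(from=B, to=A, msg='ok')): A:[ok] B:[]
After 9 (send(from=A, to=B, msg='ping')): A:[ok] B:[ping]
After 10 (send(from=B, to=A, msg='stop')): A:[ok,stop] B:[ping]
After 11 (send(from=A, to=B, msg='err')): A:[ok,stop] B:[ping,err]
After 12 (process(A)): A:[stop] B:[ping,err]
After 13 (process(A)): A:[] B:[ping,err]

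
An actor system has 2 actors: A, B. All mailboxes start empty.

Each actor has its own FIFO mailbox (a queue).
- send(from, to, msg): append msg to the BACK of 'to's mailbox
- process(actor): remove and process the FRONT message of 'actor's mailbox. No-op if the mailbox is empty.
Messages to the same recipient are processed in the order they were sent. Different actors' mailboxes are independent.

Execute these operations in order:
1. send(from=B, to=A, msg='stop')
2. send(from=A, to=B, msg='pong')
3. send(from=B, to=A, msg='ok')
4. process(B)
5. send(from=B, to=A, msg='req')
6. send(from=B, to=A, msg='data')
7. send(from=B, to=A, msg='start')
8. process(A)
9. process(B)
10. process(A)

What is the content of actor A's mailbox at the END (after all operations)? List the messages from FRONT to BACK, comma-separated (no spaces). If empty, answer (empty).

After 1 (send(from=B, to=A, msg='stop')): A:[stop] B:[]
After 2 (send(from=A, to=B, msg='pong')): A:[stop] B:[pong]
After 3 (send(from=B, to=A, msg='ok')): A:[stop,ok] B:[pong]
After 4 (process(B)): A:[stop,ok] B:[]
After 5 (send(from=B, to=A, msg='req')): A:[stop,ok,req] B:[]
After 6 (send(from=B, to=A, msg='data')): A:[stop,ok,req,data] B:[]
After 7 (send(from=B, to=A, msg='start')): A:[stop,ok,req,data,start] B:[]
After 8 (process(A)): A:[ok,req,data,start] B:[]
After 9 (process(B)): A:[ok,req,data,start] B:[]
After 10 (process(A)): A:[req,data,start] B:[]

Answer: req,data,start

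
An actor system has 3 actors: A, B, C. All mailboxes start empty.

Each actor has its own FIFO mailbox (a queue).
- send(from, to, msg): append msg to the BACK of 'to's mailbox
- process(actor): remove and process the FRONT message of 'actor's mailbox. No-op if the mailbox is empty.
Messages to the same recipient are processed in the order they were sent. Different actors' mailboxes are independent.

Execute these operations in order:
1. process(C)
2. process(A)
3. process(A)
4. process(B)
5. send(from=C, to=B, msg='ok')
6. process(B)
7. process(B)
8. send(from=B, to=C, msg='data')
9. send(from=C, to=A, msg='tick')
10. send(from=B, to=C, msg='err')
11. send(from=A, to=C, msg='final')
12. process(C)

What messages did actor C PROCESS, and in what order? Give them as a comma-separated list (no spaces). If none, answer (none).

Answer: data

Derivation:
After 1 (process(C)): A:[] B:[] C:[]
After 2 (process(A)): A:[] B:[] C:[]
After 3 (process(A)): A:[] B:[] C:[]
After 4 (process(B)): A:[] B:[] C:[]
After 5 (send(from=C, to=B, msg='ok')): A:[] B:[ok] C:[]
After 6 (process(B)): A:[] B:[] C:[]
After 7 (process(B)): A:[] B:[] C:[]
After 8 (send(from=B, to=C, msg='data')): A:[] B:[] C:[data]
After 9 (send(from=C, to=A, msg='tick')): A:[tick] B:[] C:[data]
After 10 (send(from=B, to=C, msg='err')): A:[tick] B:[] C:[data,err]
After 11 (send(from=A, to=C, msg='final')): A:[tick] B:[] C:[data,err,final]
After 12 (process(C)): A:[tick] B:[] C:[err,final]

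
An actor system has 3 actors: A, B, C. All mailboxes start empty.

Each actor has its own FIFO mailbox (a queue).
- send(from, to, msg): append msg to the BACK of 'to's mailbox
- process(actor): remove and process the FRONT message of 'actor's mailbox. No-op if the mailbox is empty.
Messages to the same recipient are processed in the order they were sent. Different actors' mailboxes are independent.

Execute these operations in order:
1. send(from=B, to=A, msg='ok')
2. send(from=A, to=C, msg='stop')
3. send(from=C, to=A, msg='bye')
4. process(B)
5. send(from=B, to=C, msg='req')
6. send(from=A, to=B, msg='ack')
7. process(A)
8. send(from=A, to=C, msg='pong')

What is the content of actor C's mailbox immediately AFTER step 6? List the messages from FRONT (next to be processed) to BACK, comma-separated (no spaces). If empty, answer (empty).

After 1 (send(from=B, to=A, msg='ok')): A:[ok] B:[] C:[]
After 2 (send(from=A, to=C, msg='stop')): A:[ok] B:[] C:[stop]
After 3 (send(from=C, to=A, msg='bye')): A:[ok,bye] B:[] C:[stop]
After 4 (process(B)): A:[ok,bye] B:[] C:[stop]
After 5 (send(from=B, to=C, msg='req')): A:[ok,bye] B:[] C:[stop,req]
After 6 (send(from=A, to=B, msg='ack')): A:[ok,bye] B:[ack] C:[stop,req]

stop,req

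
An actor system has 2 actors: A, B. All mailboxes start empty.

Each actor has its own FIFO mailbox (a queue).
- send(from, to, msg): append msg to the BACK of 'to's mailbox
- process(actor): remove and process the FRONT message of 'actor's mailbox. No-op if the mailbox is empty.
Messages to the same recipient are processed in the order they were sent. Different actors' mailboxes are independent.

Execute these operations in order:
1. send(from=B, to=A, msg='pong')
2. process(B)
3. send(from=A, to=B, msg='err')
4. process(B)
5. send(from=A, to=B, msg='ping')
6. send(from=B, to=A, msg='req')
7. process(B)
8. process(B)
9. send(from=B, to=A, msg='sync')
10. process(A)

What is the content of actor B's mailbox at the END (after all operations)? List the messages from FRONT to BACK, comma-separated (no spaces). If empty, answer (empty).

Answer: (empty)

Derivation:
After 1 (send(from=B, to=A, msg='pong')): A:[pong] B:[]
After 2 (process(B)): A:[pong] B:[]
After 3 (send(from=A, to=B, msg='err')): A:[pong] B:[err]
After 4 (process(B)): A:[pong] B:[]
After 5 (send(from=A, to=B, msg='ping')): A:[pong] B:[ping]
After 6 (send(from=B, to=A, msg='req')): A:[pong,req] B:[ping]
After 7 (process(B)): A:[pong,req] B:[]
After 8 (process(B)): A:[pong,req] B:[]
After 9 (send(from=B, to=A, msg='sync')): A:[pong,req,sync] B:[]
After 10 (process(A)): A:[req,sync] B:[]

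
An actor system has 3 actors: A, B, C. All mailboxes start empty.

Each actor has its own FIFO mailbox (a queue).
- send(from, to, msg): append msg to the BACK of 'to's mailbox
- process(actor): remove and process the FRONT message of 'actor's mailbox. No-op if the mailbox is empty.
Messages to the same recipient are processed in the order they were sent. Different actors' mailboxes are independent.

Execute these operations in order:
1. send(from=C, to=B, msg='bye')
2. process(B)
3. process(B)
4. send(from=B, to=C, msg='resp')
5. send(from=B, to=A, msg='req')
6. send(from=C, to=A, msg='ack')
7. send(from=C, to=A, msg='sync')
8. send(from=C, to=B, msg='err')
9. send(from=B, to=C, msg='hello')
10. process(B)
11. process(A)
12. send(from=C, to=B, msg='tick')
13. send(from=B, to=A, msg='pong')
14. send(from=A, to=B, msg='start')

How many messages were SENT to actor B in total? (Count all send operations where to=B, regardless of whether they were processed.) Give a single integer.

After 1 (send(from=C, to=B, msg='bye')): A:[] B:[bye] C:[]
After 2 (process(B)): A:[] B:[] C:[]
After 3 (process(B)): A:[] B:[] C:[]
After 4 (send(from=B, to=C, msg='resp')): A:[] B:[] C:[resp]
After 5 (send(from=B, to=A, msg='req')): A:[req] B:[] C:[resp]
After 6 (send(from=C, to=A, msg='ack')): A:[req,ack] B:[] C:[resp]
After 7 (send(from=C, to=A, msg='sync')): A:[req,ack,sync] B:[] C:[resp]
After 8 (send(from=C, to=B, msg='err')): A:[req,ack,sync] B:[err] C:[resp]
After 9 (send(from=B, to=C, msg='hello')): A:[req,ack,sync] B:[err] C:[resp,hello]
After 10 (process(B)): A:[req,ack,sync] B:[] C:[resp,hello]
After 11 (process(A)): A:[ack,sync] B:[] C:[resp,hello]
After 12 (send(from=C, to=B, msg='tick')): A:[ack,sync] B:[tick] C:[resp,hello]
After 13 (send(from=B, to=A, msg='pong')): A:[ack,sync,pong] B:[tick] C:[resp,hello]
After 14 (send(from=A, to=B, msg='start')): A:[ack,sync,pong] B:[tick,start] C:[resp,hello]

Answer: 4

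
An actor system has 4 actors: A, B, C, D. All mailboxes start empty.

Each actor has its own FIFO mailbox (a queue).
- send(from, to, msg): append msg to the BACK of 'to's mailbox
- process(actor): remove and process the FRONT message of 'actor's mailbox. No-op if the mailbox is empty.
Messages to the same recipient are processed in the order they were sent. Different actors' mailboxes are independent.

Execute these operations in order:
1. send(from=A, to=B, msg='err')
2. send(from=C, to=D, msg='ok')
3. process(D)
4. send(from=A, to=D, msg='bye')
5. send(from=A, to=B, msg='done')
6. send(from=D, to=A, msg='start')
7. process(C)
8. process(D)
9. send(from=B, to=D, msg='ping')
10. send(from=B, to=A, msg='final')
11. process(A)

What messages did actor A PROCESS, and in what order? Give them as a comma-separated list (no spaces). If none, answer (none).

After 1 (send(from=A, to=B, msg='err')): A:[] B:[err] C:[] D:[]
After 2 (send(from=C, to=D, msg='ok')): A:[] B:[err] C:[] D:[ok]
After 3 (process(D)): A:[] B:[err] C:[] D:[]
After 4 (send(from=A, to=D, msg='bye')): A:[] B:[err] C:[] D:[bye]
After 5 (send(from=A, to=B, msg='done')): A:[] B:[err,done] C:[] D:[bye]
After 6 (send(from=D, to=A, msg='start')): A:[start] B:[err,done] C:[] D:[bye]
After 7 (process(C)): A:[start] B:[err,done] C:[] D:[bye]
After 8 (process(D)): A:[start] B:[err,done] C:[] D:[]
After 9 (send(from=B, to=D, msg='ping')): A:[start] B:[err,done] C:[] D:[ping]
After 10 (send(from=B, to=A, msg='final')): A:[start,final] B:[err,done] C:[] D:[ping]
After 11 (process(A)): A:[final] B:[err,done] C:[] D:[ping]

Answer: start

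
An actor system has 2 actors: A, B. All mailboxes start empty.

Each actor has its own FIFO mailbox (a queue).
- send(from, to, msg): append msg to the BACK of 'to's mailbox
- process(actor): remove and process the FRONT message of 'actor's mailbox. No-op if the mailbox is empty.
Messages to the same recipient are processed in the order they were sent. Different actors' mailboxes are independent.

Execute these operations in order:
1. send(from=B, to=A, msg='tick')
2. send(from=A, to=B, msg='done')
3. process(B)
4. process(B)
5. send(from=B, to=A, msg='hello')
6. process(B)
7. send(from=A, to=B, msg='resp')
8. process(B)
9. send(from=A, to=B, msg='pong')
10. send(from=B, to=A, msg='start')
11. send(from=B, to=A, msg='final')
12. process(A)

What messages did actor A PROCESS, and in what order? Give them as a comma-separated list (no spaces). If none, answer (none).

After 1 (send(from=B, to=A, msg='tick')): A:[tick] B:[]
After 2 (send(from=A, to=B, msg='done')): A:[tick] B:[done]
After 3 (process(B)): A:[tick] B:[]
After 4 (process(B)): A:[tick] B:[]
After 5 (send(from=B, to=A, msg='hello')): A:[tick,hello] B:[]
After 6 (process(B)): A:[tick,hello] B:[]
After 7 (send(from=A, to=B, msg='resp')): A:[tick,hello] B:[resp]
After 8 (process(B)): A:[tick,hello] B:[]
After 9 (send(from=A, to=B, msg='pong')): A:[tick,hello] B:[pong]
After 10 (send(from=B, to=A, msg='start')): A:[tick,hello,start] B:[pong]
After 11 (send(from=B, to=A, msg='final')): A:[tick,hello,start,final] B:[pong]
After 12 (process(A)): A:[hello,start,final] B:[pong]

Answer: tick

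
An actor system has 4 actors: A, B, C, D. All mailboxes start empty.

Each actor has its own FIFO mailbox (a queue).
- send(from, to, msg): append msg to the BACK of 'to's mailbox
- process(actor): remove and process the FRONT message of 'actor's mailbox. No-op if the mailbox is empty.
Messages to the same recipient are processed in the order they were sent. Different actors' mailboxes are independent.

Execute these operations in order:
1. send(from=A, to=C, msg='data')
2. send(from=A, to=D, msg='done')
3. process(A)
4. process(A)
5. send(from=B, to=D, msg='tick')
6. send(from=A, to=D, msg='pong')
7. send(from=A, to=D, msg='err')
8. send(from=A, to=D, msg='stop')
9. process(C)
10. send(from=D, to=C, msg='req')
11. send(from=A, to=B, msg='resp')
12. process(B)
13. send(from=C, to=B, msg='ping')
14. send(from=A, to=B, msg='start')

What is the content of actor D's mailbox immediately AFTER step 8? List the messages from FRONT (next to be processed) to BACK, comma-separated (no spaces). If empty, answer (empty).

After 1 (send(from=A, to=C, msg='data')): A:[] B:[] C:[data] D:[]
After 2 (send(from=A, to=D, msg='done')): A:[] B:[] C:[data] D:[done]
After 3 (process(A)): A:[] B:[] C:[data] D:[done]
After 4 (process(A)): A:[] B:[] C:[data] D:[done]
After 5 (send(from=B, to=D, msg='tick')): A:[] B:[] C:[data] D:[done,tick]
After 6 (send(from=A, to=D, msg='pong')): A:[] B:[] C:[data] D:[done,tick,pong]
After 7 (send(from=A, to=D, msg='err')): A:[] B:[] C:[data] D:[done,tick,pong,err]
After 8 (send(from=A, to=D, msg='stop')): A:[] B:[] C:[data] D:[done,tick,pong,err,stop]

done,tick,pong,err,stop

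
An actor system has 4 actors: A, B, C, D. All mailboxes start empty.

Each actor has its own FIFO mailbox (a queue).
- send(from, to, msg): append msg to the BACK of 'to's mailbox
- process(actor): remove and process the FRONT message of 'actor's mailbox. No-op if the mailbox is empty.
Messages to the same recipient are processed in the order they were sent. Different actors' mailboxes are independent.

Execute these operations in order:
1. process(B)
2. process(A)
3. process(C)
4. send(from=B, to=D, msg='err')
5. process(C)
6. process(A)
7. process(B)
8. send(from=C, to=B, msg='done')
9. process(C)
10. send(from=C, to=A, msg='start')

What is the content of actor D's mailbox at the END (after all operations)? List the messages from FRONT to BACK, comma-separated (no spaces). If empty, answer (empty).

After 1 (process(B)): A:[] B:[] C:[] D:[]
After 2 (process(A)): A:[] B:[] C:[] D:[]
After 3 (process(C)): A:[] B:[] C:[] D:[]
After 4 (send(from=B, to=D, msg='err')): A:[] B:[] C:[] D:[err]
After 5 (process(C)): A:[] B:[] C:[] D:[err]
After 6 (process(A)): A:[] B:[] C:[] D:[err]
After 7 (process(B)): A:[] B:[] C:[] D:[err]
After 8 (send(from=C, to=B, msg='done')): A:[] B:[done] C:[] D:[err]
After 9 (process(C)): A:[] B:[done] C:[] D:[err]
After 10 (send(from=C, to=A, msg='start')): A:[start] B:[done] C:[] D:[err]

Answer: err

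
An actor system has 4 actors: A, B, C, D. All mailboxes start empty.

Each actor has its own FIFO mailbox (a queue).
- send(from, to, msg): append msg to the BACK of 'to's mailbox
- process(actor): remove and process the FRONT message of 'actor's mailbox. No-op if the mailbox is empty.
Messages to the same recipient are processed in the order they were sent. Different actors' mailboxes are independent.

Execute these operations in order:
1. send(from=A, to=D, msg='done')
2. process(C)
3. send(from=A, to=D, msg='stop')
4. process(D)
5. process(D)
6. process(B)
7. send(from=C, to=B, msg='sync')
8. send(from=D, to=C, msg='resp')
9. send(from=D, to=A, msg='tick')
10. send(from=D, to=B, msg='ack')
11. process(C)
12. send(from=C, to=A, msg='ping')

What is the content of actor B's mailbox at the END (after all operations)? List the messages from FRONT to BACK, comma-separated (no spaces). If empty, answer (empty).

After 1 (send(from=A, to=D, msg='done')): A:[] B:[] C:[] D:[done]
After 2 (process(C)): A:[] B:[] C:[] D:[done]
After 3 (send(from=A, to=D, msg='stop')): A:[] B:[] C:[] D:[done,stop]
After 4 (process(D)): A:[] B:[] C:[] D:[stop]
After 5 (process(D)): A:[] B:[] C:[] D:[]
After 6 (process(B)): A:[] B:[] C:[] D:[]
After 7 (send(from=C, to=B, msg='sync')): A:[] B:[sync] C:[] D:[]
After 8 (send(from=D, to=C, msg='resp')): A:[] B:[sync] C:[resp] D:[]
After 9 (send(from=D, to=A, msg='tick')): A:[tick] B:[sync] C:[resp] D:[]
After 10 (send(from=D, to=B, msg='ack')): A:[tick] B:[sync,ack] C:[resp] D:[]
After 11 (process(C)): A:[tick] B:[sync,ack] C:[] D:[]
After 12 (send(from=C, to=A, msg='ping')): A:[tick,ping] B:[sync,ack] C:[] D:[]

Answer: sync,ack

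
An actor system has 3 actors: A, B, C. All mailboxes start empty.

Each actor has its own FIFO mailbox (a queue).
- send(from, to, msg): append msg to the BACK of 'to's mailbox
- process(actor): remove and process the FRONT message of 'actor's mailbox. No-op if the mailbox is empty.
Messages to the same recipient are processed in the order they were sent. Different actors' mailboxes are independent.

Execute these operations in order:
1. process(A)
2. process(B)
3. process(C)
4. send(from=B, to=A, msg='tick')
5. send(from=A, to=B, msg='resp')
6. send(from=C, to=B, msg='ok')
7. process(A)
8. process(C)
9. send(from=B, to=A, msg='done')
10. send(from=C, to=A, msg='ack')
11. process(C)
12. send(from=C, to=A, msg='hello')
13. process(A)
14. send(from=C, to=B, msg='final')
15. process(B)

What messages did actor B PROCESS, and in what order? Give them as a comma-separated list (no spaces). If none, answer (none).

After 1 (process(A)): A:[] B:[] C:[]
After 2 (process(B)): A:[] B:[] C:[]
After 3 (process(C)): A:[] B:[] C:[]
After 4 (send(from=B, to=A, msg='tick')): A:[tick] B:[] C:[]
After 5 (send(from=A, to=B, msg='resp')): A:[tick] B:[resp] C:[]
After 6 (send(from=C, to=B, msg='ok')): A:[tick] B:[resp,ok] C:[]
After 7 (process(A)): A:[] B:[resp,ok] C:[]
After 8 (process(C)): A:[] B:[resp,ok] C:[]
After 9 (send(from=B, to=A, msg='done')): A:[done] B:[resp,ok] C:[]
After 10 (send(from=C, to=A, msg='ack')): A:[done,ack] B:[resp,ok] C:[]
After 11 (process(C)): A:[done,ack] B:[resp,ok] C:[]
After 12 (send(from=C, to=A, msg='hello')): A:[done,ack,hello] B:[resp,ok] C:[]
After 13 (process(A)): A:[ack,hello] B:[resp,ok] C:[]
After 14 (send(from=C, to=B, msg='final')): A:[ack,hello] B:[resp,ok,final] C:[]
After 15 (process(B)): A:[ack,hello] B:[ok,final] C:[]

Answer: resp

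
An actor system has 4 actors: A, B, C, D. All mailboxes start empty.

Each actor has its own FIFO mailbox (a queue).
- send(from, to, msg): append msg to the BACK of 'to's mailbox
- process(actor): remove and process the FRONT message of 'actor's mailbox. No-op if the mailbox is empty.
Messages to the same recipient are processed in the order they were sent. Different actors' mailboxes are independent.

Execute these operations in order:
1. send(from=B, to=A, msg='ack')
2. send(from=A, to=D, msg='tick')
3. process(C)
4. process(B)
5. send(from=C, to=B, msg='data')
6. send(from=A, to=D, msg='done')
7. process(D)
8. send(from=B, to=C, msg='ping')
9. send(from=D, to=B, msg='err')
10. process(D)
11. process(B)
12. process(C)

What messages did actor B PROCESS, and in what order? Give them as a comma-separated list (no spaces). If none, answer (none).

Answer: data

Derivation:
After 1 (send(from=B, to=A, msg='ack')): A:[ack] B:[] C:[] D:[]
After 2 (send(from=A, to=D, msg='tick')): A:[ack] B:[] C:[] D:[tick]
After 3 (process(C)): A:[ack] B:[] C:[] D:[tick]
After 4 (process(B)): A:[ack] B:[] C:[] D:[tick]
After 5 (send(from=C, to=B, msg='data')): A:[ack] B:[data] C:[] D:[tick]
After 6 (send(from=A, to=D, msg='done')): A:[ack] B:[data] C:[] D:[tick,done]
After 7 (process(D)): A:[ack] B:[data] C:[] D:[done]
After 8 (send(from=B, to=C, msg='ping')): A:[ack] B:[data] C:[ping] D:[done]
After 9 (send(from=D, to=B, msg='err')): A:[ack] B:[data,err] C:[ping] D:[done]
After 10 (process(D)): A:[ack] B:[data,err] C:[ping] D:[]
After 11 (process(B)): A:[ack] B:[err] C:[ping] D:[]
After 12 (process(C)): A:[ack] B:[err] C:[] D:[]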